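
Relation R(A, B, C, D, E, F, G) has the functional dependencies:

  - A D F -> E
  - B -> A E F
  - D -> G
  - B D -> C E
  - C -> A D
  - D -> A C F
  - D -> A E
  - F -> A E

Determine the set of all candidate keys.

Attribute B never appears on the right-hand side of any dependency, so B must belong to every candidate key.
{B}⁺ = {A, B, E, F}, which is not all of the schema, so we must add further attributes.
{B, C}⁺: B→AEF adds A, E, F; C→AD adds D; D→G adds G → {A, B, C, D, E, F, G}.
{B, D}⁺: B→AEF adds A, E, F; D→G adds G; BD→CE adds C → {A, B, C, D, E, F, G}.

{B, C}; {B, D}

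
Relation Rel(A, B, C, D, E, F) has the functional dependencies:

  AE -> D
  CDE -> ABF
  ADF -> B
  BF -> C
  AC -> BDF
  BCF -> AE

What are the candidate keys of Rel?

(A, C), (B, F), (A, D, F), (A, E, F), (C, D, E)

{A, C}⁺: AC→BDF adds B, D, F; BCF→AE adds E → {A, B, C, D, E, F}. Minimal: {C}⁺ = {C}; {A}⁺ = {A} — none reach the full schema.
{B, F}⁺: BF→C adds C; BCF→AE adds A, E; AE→D adds D → {A, B, C, D, E, F}. Minimal: {F}⁺ = {F}; {B}⁺ = {B} — none reach the full schema.
{A, D, F}⁺: ADF→B adds B; BF→C adds C; BCF→AE adds E → {A, B, C, D, E, F}. Minimal: {D, F}⁺ = {D, F}; {A, F}⁺ = {A, F}; {A, D}⁺ = {A, D} — none reach the full schema.
{A, E, F}⁺: AE→D adds D; ADF→B adds B; BF→C adds C → {A, B, C, D, E, F}. Minimal: {E, F}⁺ = {E, F}; {A, F}⁺ = {A, F}; {A, E}⁺ = {A, D, E} — none reach the full schema.
{C, D, E}⁺: CDE→ABF adds A, B, F → {A, B, C, D, E, F}. Minimal: {D, E}⁺ = {D, E}; {C, E}⁺ = {C, E}; {C, D}⁺ = {C, D} — none reach the full schema.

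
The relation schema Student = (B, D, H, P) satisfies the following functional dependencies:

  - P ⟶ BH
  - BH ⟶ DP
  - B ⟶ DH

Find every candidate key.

{B}⁺: B→DH adds D, H; BH→DP adds P → {B, D, H, P}.
{P}⁺: P→BH adds B, H; BH→DP adds D → {B, D, H, P}.

(B), (P)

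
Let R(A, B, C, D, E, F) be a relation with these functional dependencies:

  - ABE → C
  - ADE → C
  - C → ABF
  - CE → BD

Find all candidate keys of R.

Attribute E never appears on the right-hand side of any dependency, so E must belong to every candidate key.
{E}⁺ = {E}, which is not all of the schema, so we must add further attributes.
{C, E}⁺: C→ABF adds A, B, F; CE→BD adds D → {A, B, C, D, E, F}. Minimal: {E}⁺ = {E}; {C}⁺ = {A, B, C, F} — none reach the full schema.
{A, B, E}⁺: ABE→C adds C; C→ABF adds F; CE→BD adds D → {A, B, C, D, E, F}. Minimal: {B, E}⁺ = {B, E}; {A, E}⁺ = {A, E}; {A, B}⁺ = {A, B} — none reach the full schema.
{A, D, E}⁺: ADE→C adds C; C→ABF adds B, F → {A, B, C, D, E, F}. Minimal: {D, E}⁺ = {D, E}; {A, E}⁺ = {A, E}; {A, D}⁺ = {A, D} — none reach the full schema.
Any other superkey contains one of these as a subset, so there are no further candidate keys.

(C, E), (A, B, E), (A, D, E)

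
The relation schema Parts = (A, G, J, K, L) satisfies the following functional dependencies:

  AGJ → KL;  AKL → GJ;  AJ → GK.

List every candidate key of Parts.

{A, J}, {A, K, L}

Attribute A never appears on the right-hand side of any dependency, so A must belong to every candidate key.
{A}⁺ = {A}, which is not all of the schema, so we must add further attributes.
{A, J}⁺: AJ→GK adds G, K; AGJ→KL adds L → {A, G, J, K, L}.
{A, K, L}⁺: AKL→GJ adds G, J → {A, G, J, K, L}.
Any other superkey contains one of these as a subset, so there are no further candidate keys.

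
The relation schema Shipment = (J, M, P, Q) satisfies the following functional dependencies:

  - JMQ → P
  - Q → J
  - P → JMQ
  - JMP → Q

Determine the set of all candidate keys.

{P}⁺: P→JMQ adds J, M, Q → {J, M, P, Q}.
{M, Q}⁺: Q→J adds J; JMQ→P adds P → {J, M, P, Q}. Minimal: {Q}⁺ = {J, Q}; {M}⁺ = {M} — none reach the full schema.

P, MQ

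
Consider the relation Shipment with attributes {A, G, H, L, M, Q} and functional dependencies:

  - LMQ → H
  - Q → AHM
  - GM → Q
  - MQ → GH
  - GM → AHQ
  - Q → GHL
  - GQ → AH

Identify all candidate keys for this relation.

{Q}⁺: Q→AHM adds A, H, M; MQ→GH adds G; Q→GHL adds L → {A, G, H, L, M, Q}.
{G, M}⁺: GM→Q adds Q; MQ→GH adds H; GM→AHQ adds A; Q→GHL adds L → {A, G, H, L, M, Q}.

{Q}; {G, M}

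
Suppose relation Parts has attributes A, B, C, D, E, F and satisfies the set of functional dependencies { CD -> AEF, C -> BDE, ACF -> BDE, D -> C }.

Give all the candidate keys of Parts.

{C}, {D}

{C}⁺: C→BDE adds B, D, E; CD→AEF adds A, F → {A, B, C, D, E, F}.
{D}⁺: D→C adds C; CD→AEF adds A, E, F; C→BDE adds B → {A, B, C, D, E, F}.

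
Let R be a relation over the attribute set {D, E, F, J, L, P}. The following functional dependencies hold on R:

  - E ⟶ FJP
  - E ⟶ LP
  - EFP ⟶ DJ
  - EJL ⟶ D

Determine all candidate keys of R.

(E)

Attribute E never appears on the right-hand side of any dependency, so E must belong to every candidate key.
{E}⁺ = {D, E, F, J, L, P}, which is all of the schema, so {E} is the only candidate key.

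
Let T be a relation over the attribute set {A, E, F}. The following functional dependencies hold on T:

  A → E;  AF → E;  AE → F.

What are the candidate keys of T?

Attribute A never appears on the right-hand side of any dependency, so A must belong to every candidate key.
{A}⁺ = {A, E, F}, which is all of the schema, so {A} is the only candidate key.

{A}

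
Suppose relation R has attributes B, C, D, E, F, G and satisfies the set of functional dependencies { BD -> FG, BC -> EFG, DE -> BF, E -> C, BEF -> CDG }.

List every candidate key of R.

{B, C}⁺: BC→EFG adds E, F, G; BEF→CDG adds D → {B, C, D, E, F, G}. Minimal: {C}⁺ = {C}; {B}⁺ = {B} — none reach the full schema.
{B, E}⁺: E→C adds C; BC→EFG adds F, G; BEF→CDG adds D → {B, C, D, E, F, G}. Minimal: {E}⁺ = {C, E}; {B}⁺ = {B} — none reach the full schema.
{D, E}⁺: DE→BF adds B, F; E→C adds C; BEF→CDG adds G → {B, C, D, E, F, G}. Minimal: {E}⁺ = {C, E}; {D}⁺ = {D} — none reach the full schema.

BC, BE, DE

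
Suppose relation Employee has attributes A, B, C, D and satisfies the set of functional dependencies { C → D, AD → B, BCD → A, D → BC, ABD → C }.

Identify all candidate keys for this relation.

(C), (D)

{C}⁺: C→D adds D; D→BC adds B; BCD→A adds A → {A, B, C, D}.
{D}⁺: D→BC adds B, C; BCD→A adds A → {A, B, C, D}.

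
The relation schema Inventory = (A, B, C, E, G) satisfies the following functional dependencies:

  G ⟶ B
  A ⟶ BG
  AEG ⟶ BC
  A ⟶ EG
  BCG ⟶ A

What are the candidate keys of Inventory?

{A}⁺: A→BG adds B, G; A→EG adds E; AEG→BC adds C → {A, B, C, E, G}.
{C, G}⁺: G→B adds B; BCG→A adds A; A→EG adds E → {A, B, C, E, G}. Minimal: {G}⁺ = {B, G}; {C}⁺ = {C} — none reach the full schema.
Any other superkey contains one of these as a subset, so there are no further candidate keys.

(A), (C, G)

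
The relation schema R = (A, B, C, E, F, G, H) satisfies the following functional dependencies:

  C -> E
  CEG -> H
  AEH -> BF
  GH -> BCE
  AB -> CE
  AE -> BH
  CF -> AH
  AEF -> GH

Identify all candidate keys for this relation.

AB, AC, AE, CF, AGH, FGH

{A, B}⁺: AB→CE adds C, E; AE→BH adds H; AEH→BF adds F; AEF→GH adds G → {A, B, C, E, F, G, H}.
{A, C}⁺: C→E adds E; AE→BH adds B, H; AEH→BF adds F; AEF→GH adds G → {A, B, C, E, F, G, H}.
{A, E}⁺: AE→BH adds B, H; AEH→BF adds F; AB→CE adds C; AEF→GH adds G → {A, B, C, E, F, G, H}.
{C, F}⁺: C→E adds E; CF→AH adds A, H; AEF→GH adds G; AEH→BF adds B → {A, B, C, E, F, G, H}.
{A, G, H}⁺: GH→BCE adds B, C, E; AEH→BF adds F → {A, B, C, E, F, G, H}.
{F, G, H}⁺: GH→BCE adds B, C, E; CF→AH adds A → {A, B, C, E, F, G, H}.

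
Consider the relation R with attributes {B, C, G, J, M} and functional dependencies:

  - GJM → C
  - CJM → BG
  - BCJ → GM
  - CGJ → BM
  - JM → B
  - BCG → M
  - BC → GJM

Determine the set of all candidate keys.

{B, C}⁺: BC→GJM adds G, J, M → {B, C, G, J, M}.
{C, G, J}⁺: CGJ→BM adds B, M → {B, C, G, J, M}.
{C, J, M}⁺: CJM→BG adds B, G → {B, C, G, J, M}.
{G, J, M}⁺: GJM→C adds C; CJM→BG adds B → {B, C, G, J, M}.

{B, C}, {C, G, J}, {C, J, M}, {G, J, M}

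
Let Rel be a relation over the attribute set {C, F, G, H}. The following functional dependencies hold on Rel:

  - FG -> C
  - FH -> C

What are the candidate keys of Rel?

{F, G, H}

{F, G, H}⁺: FG→C adds C → {C, F, G, H}. Minimal: {G, H}⁺ = {G, H}; {F, H}⁺ = {C, F, H}; {F, G}⁺ = {C, F, G} — none reach the full schema.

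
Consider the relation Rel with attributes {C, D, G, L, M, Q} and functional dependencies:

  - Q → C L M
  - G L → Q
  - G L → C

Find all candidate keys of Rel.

{D, G, L}, {D, G, Q}

{D, G, L}⁺: GL→Q adds Q; GL→C adds C; Q→CLM adds M → {C, D, G, L, M, Q}. Minimal: {G, L}⁺ = {C, G, L, M, Q}; {D, L}⁺ = {D, L}; {D, G}⁺ = {D, G} — none reach the full schema.
{D, G, Q}⁺: Q→CLM adds C, L, M → {C, D, G, L, M, Q}. Minimal: {G, Q}⁺ = {C, G, L, M, Q}; {D, Q}⁺ = {C, D, L, M, Q}; {D, G}⁺ = {D, G} — none reach the full schema.
Any other superkey contains one of these as a subset, so there are no further candidate keys.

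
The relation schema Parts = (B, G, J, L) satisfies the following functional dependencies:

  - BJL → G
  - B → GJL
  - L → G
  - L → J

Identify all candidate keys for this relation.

(B)

Attribute B never appears on the right-hand side of any dependency, so B must belong to every candidate key.
{B}⁺ = {B, G, J, L}, which is all of the schema, so {B} is the only candidate key.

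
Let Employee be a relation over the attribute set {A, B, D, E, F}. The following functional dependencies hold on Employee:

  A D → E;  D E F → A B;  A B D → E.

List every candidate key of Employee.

Attributes D, F never appear on any right-hand side, so every candidate key must contain {D, F}.
{D, F}⁺ = {D, F}, which is not all of the schema, so we must add further attributes.
{A, D, F}⁺: AD→E adds E; DEF→AB adds B → {A, B, D, E, F}. Minimal: {D, F}⁺ = {D, F}; {A, F}⁺ = {A, F}; {A, D}⁺ = {A, D, E} — none reach the full schema.
{D, E, F}⁺: DEF→AB adds A, B → {A, B, D, E, F}. Minimal: {E, F}⁺ = {E, F}; {D, F}⁺ = {D, F}; {D, E}⁺ = {D, E} — none reach the full schema.

(A, D, F), (D, E, F)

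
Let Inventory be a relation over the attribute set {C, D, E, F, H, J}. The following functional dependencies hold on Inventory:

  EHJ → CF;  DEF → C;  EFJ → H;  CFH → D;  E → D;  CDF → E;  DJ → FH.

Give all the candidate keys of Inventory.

Attribute J never appears on the right-hand side of any dependency, so J must belong to every candidate key.
{J}⁺ = {J}, which is not all of the schema, so we must add further attributes.
{E, J}⁺: E→D adds D; DJ→FH adds F, H; EHJ→CF adds C → {C, D, E, F, H, J}.
{C, D, J}⁺: DJ→FH adds F, H; CDF→E adds E → {C, D, E, F, H, J}.
{C, F, H, J}⁺: CFH→D adds D; CDF→E adds E → {C, D, E, F, H, J}.

EJ, CDJ, CFHJ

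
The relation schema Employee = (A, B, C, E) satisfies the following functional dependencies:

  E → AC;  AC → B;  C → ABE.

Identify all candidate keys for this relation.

{C}⁺: C→ABE adds A, B, E → {A, B, C, E}.
{E}⁺: E→AC adds A, C; AC→B adds B → {A, B, C, E}.
Any other superkey contains one of these as a subset, so there are no further candidate keys.

C; E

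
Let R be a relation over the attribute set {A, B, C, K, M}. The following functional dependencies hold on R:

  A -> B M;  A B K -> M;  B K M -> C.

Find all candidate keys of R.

(A, K)

Attributes A, K never appear on any right-hand side, so every candidate key must contain {A, K}.
{A, K}⁺ = {A, B, C, K, M}, which is all of the schema, so {A, K} is the only candidate key.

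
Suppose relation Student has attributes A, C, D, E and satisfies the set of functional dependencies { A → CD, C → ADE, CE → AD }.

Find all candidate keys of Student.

{A}⁺: A→CD adds C, D; C→ADE adds E → {A, C, D, E}.
{C}⁺: C→ADE adds A, D, E → {A, C, D, E}.

A, C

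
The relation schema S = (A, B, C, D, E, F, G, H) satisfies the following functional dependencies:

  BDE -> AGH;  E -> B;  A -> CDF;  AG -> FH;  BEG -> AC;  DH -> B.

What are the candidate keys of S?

Attribute E never appears on the right-hand side of any dependency, so E must belong to every candidate key.
{E}⁺ = {B, E}, which is not all of the schema, so we must add further attributes.
{A, E}⁺: E→B adds B; A→CDF adds C, D, F; BDE→AGH adds G, H → {A, B, C, D, E, F, G, H}. Minimal: {E}⁺ = {B, E}; {A}⁺ = {A, C, D, F} — none reach the full schema.
{D, E}⁺: E→B adds B; BDE→AGH adds A, G, H; A→CDF adds C, F → {A, B, C, D, E, F, G, H}. Minimal: {E}⁺ = {B, E}; {D}⁺ = {D} — none reach the full schema.
{E, G}⁺: E→B adds B; BEG→AC adds A, C; A→CDF adds D, F; AG→FH adds H → {A, B, C, D, E, F, G, H}. Minimal: {G}⁺ = {G}; {E}⁺ = {B, E} — none reach the full schema.
Any other superkey contains one of these as a subset, so there are no further candidate keys.

{A, E}; {D, E}; {E, G}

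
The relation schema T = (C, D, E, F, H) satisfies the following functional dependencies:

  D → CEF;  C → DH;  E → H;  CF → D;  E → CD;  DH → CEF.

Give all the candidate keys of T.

{C}, {D}, {E}

{C}⁺: C→DH adds D, H; DH→CEF adds E, F → {C, D, E, F, H}.
{D}⁺: D→CEF adds C, E, F; C→DH adds H → {C, D, E, F, H}.
{E}⁺: E→H adds H; E→CD adds C, D; DH→CEF adds F → {C, D, E, F, H}.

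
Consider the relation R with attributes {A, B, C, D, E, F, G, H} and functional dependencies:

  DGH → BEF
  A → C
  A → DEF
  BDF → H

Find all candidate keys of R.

{A, B, G}, {A, G, H}

Attributes A, G never appear on any right-hand side, so every candidate key must contain {A, G}.
{A, G}⁺ = {A, C, D, E, F, G}, which is not all of the schema, so we must add further attributes.
{A, B, G}⁺: A→C adds C; A→DEF adds D, E, F; BDF→H adds H → {A, B, C, D, E, F, G, H}. Minimal: {B, G}⁺ = {B, G}; {A, G}⁺ = {A, C, D, E, F, G}; {A, B}⁺ = {A, B, C, D, E, F, H} — none reach the full schema.
{A, G, H}⁺: A→C adds C; A→DEF adds D, E, F; DGH→BEF adds B → {A, B, C, D, E, F, G, H}. Minimal: {G, H}⁺ = {G, H}; {A, H}⁺ = {A, C, D, E, F, H}; {A, G}⁺ = {A, C, D, E, F, G} — none reach the full schema.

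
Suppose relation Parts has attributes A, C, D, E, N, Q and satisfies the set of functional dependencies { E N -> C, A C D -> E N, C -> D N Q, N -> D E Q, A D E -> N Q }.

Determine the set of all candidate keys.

{A, C}, {A, N}, {A, D, E}

Attribute A never appears on the right-hand side of any dependency, so A must belong to every candidate key.
{A}⁺ = {A}, which is not all of the schema, so we must add further attributes.
{A, C}⁺: C→DNQ adds D, N, Q; N→DEQ adds E → {A, C, D, E, N, Q}. Minimal: {C}⁺ = {C, D, E, N, Q}; {A}⁺ = {A} — none reach the full schema.
{A, N}⁺: N→DEQ adds D, E, Q; EN→C adds C → {A, C, D, E, N, Q}. Minimal: {N}⁺ = {C, D, E, N, Q}; {A}⁺ = {A} — none reach the full schema.
{A, D, E}⁺: ADE→NQ adds N, Q; EN→C adds C → {A, C, D, E, N, Q}. Minimal: {D, E}⁺ = {D, E}; {A, E}⁺ = {A, E}; {A, D}⁺ = {A, D} — none reach the full schema.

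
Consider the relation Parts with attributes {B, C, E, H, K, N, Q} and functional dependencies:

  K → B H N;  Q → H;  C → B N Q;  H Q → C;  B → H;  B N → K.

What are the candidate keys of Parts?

CE, EQ

Attribute E never appears on the right-hand side of any dependency, so E must belong to every candidate key.
{E}⁺ = {E}, which is not all of the schema, so we must add further attributes.
{C, E}⁺: C→BNQ adds B, N, Q; B→H adds H; BN→K adds K → {B, C, E, H, K, N, Q}. Minimal: {E}⁺ = {E}; {C}⁺ = {B, C, H, K, N, Q} — none reach the full schema.
{E, Q}⁺: Q→H adds H; HQ→C adds C; C→BNQ adds B, N; BN→K adds K → {B, C, E, H, K, N, Q}. Minimal: {Q}⁺ = {B, C, H, K, N, Q}; {E}⁺ = {E} — none reach the full schema.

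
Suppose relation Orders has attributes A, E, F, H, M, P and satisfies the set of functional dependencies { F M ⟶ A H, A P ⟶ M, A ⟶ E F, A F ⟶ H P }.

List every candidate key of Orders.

{A}⁺: A→EF adds E, F; AF→HP adds H, P; AP→M adds M → {A, E, F, H, M, P}.
{F, M}⁺: FM→AH adds A, H; A→EF adds E; AF→HP adds P → {A, E, F, H, M, P}. Minimal: {M}⁺ = {M}; {F}⁺ = {F} — none reach the full schema.
Any other superkey contains one of these as a subset, so there are no further candidate keys.

A; FM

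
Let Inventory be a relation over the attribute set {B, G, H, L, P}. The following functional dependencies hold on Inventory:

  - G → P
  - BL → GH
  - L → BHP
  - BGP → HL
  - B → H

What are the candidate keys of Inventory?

(L); (B, G)

{L}⁺: L→BHP adds B, H, P; BL→GH adds G → {B, G, H, L, P}.
{B, G}⁺: G→P adds P; BGP→HL adds H, L → {B, G, H, L, P}. Minimal: {G}⁺ = {G, P}; {B}⁺ = {B, H} — none reach the full schema.
Any other superkey contains one of these as a subset, so there are no further candidate keys.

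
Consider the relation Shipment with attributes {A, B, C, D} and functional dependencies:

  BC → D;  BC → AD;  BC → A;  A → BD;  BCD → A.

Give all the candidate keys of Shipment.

Attribute C never appears on the right-hand side of any dependency, so C must belong to every candidate key.
{C}⁺ = {C}, which is not all of the schema, so we must add further attributes.
{A, C}⁺: A→BD adds B, D → {A, B, C, D}. Minimal: {C}⁺ = {C}; {A}⁺ = {A, B, D} — none reach the full schema.
{B, C}⁺: BC→D adds D; BC→AD adds A → {A, B, C, D}. Minimal: {C}⁺ = {C}; {B}⁺ = {B} — none reach the full schema.
Any other superkey contains one of these as a subset, so there are no further candidate keys.

{A, C}, {B, C}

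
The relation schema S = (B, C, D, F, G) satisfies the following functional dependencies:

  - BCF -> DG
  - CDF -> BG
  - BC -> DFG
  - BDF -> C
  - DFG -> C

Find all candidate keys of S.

(B, C), (B, D, F), (C, D, F), (D, F, G)

{B, C}⁺: BC→DFG adds D, F, G → {B, C, D, F, G}. Minimal: {C}⁺ = {C}; {B}⁺ = {B} — none reach the full schema.
{B, D, F}⁺: BDF→C adds C; BCF→DG adds G → {B, C, D, F, G}. Minimal: {D, F}⁺ = {D, F}; {B, F}⁺ = {B, F}; {B, D}⁺ = {B, D} — none reach the full schema.
{C, D, F}⁺: CDF→BG adds B, G → {B, C, D, F, G}. Minimal: {D, F}⁺ = {D, F}; {C, F}⁺ = {C, F}; {C, D}⁺ = {C, D} — none reach the full schema.
{D, F, G}⁺: DFG→C adds C; CDF→BG adds B → {B, C, D, F, G}. Minimal: {F, G}⁺ = {F, G}; {D, G}⁺ = {D, G}; {D, F}⁺ = {D, F} — none reach the full schema.
Any other superkey contains one of these as a subset, so there are no further candidate keys.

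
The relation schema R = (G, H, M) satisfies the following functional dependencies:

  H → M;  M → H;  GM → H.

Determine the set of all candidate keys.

Attribute G never appears on the right-hand side of any dependency, so G must belong to every candidate key.
{G}⁺ = {G}, which is not all of the schema, so we must add further attributes.
{G, H}⁺: H→M adds M → {G, H, M}. Minimal: {H}⁺ = {H, M}; {G}⁺ = {G} — none reach the full schema.
{G, M}⁺: M→H adds H → {G, H, M}. Minimal: {M}⁺ = {H, M}; {G}⁺ = {G} — none reach the full schema.
Any other superkey contains one of these as a subset, so there are no further candidate keys.

(G, H); (G, M)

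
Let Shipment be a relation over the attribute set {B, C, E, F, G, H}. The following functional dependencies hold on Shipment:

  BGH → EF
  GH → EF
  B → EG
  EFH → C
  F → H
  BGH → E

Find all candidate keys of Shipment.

{B, F}⁺: B→EG adds E, G; F→H adds H; EFH→C adds C → {B, C, E, F, G, H}. Minimal: {F}⁺ = {F, H}; {B}⁺ = {B, E, G} — none reach the full schema.
{B, H}⁺: B→EG adds E, G; BGH→EF adds F; EFH→C adds C → {B, C, E, F, G, H}. Minimal: {H}⁺ = {H}; {B}⁺ = {B, E, G} — none reach the full schema.

(B, F), (B, H)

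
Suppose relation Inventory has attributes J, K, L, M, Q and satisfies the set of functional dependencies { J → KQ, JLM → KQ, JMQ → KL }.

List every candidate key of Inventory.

Attributes J, M never appear on any right-hand side, so every candidate key must contain {J, M}.
{J, M}⁺ = {J, K, L, M, Q}, which is all of the schema, so {J, M} is the only candidate key.

JM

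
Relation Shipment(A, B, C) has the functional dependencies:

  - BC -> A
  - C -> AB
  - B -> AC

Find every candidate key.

(B), (C)

{B}⁺: B→AC adds A, C → {A, B, C}.
{C}⁺: C→AB adds A, B → {A, B, C}.
Any other superkey contains one of these as a subset, so there are no further candidate keys.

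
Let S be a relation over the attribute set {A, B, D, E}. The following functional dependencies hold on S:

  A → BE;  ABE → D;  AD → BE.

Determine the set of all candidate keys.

A

Attribute A never appears on the right-hand side of any dependency, so A must belong to every candidate key.
{A}⁺ = {A, B, D, E}, which is all of the schema, so {A} is the only candidate key.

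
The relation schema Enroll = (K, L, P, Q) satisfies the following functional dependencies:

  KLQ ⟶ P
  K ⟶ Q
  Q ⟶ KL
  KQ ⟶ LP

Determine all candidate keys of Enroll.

(K), (Q)

{K}⁺: K→Q adds Q; Q→KL adds L; KQ→LP adds P → {K, L, P, Q}.
{Q}⁺: Q→KL adds K, L; KQ→LP adds P → {K, L, P, Q}.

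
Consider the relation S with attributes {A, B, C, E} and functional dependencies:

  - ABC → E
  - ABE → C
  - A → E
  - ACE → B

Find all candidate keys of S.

{A, B}, {A, C}

{A, B}⁺: A→E adds E; ABE→C adds C → {A, B, C, E}.
{A, C}⁺: A→E adds E; ACE→B adds B → {A, B, C, E}.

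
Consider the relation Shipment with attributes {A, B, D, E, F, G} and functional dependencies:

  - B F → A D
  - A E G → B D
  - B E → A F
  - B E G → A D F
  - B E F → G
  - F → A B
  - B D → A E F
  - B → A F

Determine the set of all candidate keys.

{B}⁺: B→AF adds A, F; BF→AD adds D; BD→AEF adds E; BEF→G adds G → {A, B, D, E, F, G}.
{F}⁺: F→AB adds A, B; BF→AD adds D; BD→AEF adds E; BEF→G adds G → {A, B, D, E, F, G}.
{A, E, G}⁺: AEG→BD adds B, D; BE→AF adds F → {A, B, D, E, F, G}.
Any other superkey contains one of these as a subset, so there are no further candidate keys.

{B}; {F}; {A, E, G}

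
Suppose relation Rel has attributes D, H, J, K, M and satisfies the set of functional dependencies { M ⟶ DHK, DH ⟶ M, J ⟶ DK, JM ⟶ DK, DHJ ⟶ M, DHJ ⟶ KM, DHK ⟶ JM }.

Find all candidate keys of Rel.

{M}⁺: M→DHK adds D, H, K; DHK→JM adds J → {D, H, J, K, M}.
{D, H}⁺: DH→M adds M; M→DHK adds K; DHK→JM adds J → {D, H, J, K, M}. Minimal: {H}⁺ = {H}; {D}⁺ = {D} — none reach the full schema.
{H, J}⁺: J→DK adds D, K; DHJ→M adds M → {D, H, J, K, M}. Minimal: {J}⁺ = {D, J, K}; {H}⁺ = {H} — none reach the full schema.

{M}, {D, H}, {H, J}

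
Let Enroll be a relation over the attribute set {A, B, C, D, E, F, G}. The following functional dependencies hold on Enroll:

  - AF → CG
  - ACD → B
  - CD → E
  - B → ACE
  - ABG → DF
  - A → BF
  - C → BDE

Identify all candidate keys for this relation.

A, B, C

{A}⁺: A→BF adds B, F; AF→CG adds C, G; B→ACE adds E; ABG→DF adds D → {A, B, C, D, E, F, G}.
{B}⁺: B→ACE adds A, C, E; A→BF adds F; C→BDE adds D; AF→CG adds G → {A, B, C, D, E, F, G}.
{C}⁺: C→BDE adds B, D, E; B→ACE adds A; A→BF adds F; AF→CG adds G → {A, B, C, D, E, F, G}.
Any other superkey contains one of these as a subset, so there are no further candidate keys.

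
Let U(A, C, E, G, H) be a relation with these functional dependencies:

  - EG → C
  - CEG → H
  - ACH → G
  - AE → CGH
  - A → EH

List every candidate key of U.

{A}

Attribute A never appears on the right-hand side of any dependency, so A must belong to every candidate key.
{A}⁺ = {A, C, E, G, H}, which is all of the schema, so {A} is the only candidate key.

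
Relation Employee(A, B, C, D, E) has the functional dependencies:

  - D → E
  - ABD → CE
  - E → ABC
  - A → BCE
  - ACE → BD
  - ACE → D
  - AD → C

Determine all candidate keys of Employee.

{A}, {D}, {E}

{A}⁺: A→BCE adds B, C, E; ACE→BD adds D → {A, B, C, D, E}.
{D}⁺: D→E adds E; E→ABC adds A, B, C → {A, B, C, D, E}.
{E}⁺: E→ABC adds A, B, C; ACE→BD adds D → {A, B, C, D, E}.
Any other superkey contains one of these as a subset, so there are no further candidate keys.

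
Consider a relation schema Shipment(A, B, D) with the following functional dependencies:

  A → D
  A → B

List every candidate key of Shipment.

Attribute A never appears on the right-hand side of any dependency, so A must belong to every candidate key.
{A}⁺ = {A, B, D}, which is all of the schema, so {A} is the only candidate key.

(A)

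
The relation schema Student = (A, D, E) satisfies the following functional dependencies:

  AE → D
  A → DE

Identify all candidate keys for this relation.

A

{A}⁺: A→DE adds D, E → {A, D, E}.
No other minimal superkey exists.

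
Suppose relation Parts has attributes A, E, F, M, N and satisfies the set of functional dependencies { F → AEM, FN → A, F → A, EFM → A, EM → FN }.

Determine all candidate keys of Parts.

F, EM

{F}⁺: F→AEM adds A, E, M; EM→FN adds N → {A, E, F, M, N}.
{E, M}⁺: EM→FN adds F, N; F→AEM adds A → {A, E, F, M, N}.
Any other superkey contains one of these as a subset, so there are no further candidate keys.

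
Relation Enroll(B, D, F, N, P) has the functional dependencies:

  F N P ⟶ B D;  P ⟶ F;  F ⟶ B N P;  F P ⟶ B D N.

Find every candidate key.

{F}⁺: F→BNP adds B, N, P; FP→BDN adds D → {B, D, F, N, P}.
{P}⁺: P→F adds F; F→BNP adds B, N; FP→BDN adds D → {B, D, F, N, P}.

(F); (P)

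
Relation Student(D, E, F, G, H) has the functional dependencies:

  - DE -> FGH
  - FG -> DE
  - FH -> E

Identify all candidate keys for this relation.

{D, E}⁺: DE→FGH adds F, G, H → {D, E, F, G, H}. Minimal: {E}⁺ = {E}; {D}⁺ = {D} — none reach the full schema.
{F, G}⁺: FG→DE adds D, E; DE→FGH adds H → {D, E, F, G, H}. Minimal: {G}⁺ = {G}; {F}⁺ = {F} — none reach the full schema.
{D, F, H}⁺: FH→E adds E; DE→FGH adds G → {D, E, F, G, H}. Minimal: {F, H}⁺ = {E, F, H}; {D, H}⁺ = {D, H}; {D, F}⁺ = {D, F} — none reach the full schema.
Any other superkey contains one of these as a subset, so there are no further candidate keys.

DE, FG, DFH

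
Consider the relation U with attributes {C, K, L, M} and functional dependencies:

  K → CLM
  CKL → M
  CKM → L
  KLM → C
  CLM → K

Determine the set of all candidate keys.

{K}⁺: K→CLM adds C, L, M → {C, K, L, M}.
{C, L, M}⁺: CLM→K adds K → {C, K, L, M}. Minimal: {L, M}⁺ = {L, M}; {C, M}⁺ = {C, M}; {C, L}⁺ = {C, L} — none reach the full schema.

{K}, {C, L, M}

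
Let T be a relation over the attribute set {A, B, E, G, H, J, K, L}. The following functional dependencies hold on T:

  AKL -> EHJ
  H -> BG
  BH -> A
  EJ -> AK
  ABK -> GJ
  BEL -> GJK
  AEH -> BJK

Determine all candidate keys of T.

(A, K, L); (B, E, L); (E, H, L); (E, J, L); (H, K, L)

{A, K, L}⁺: AKL→EHJ adds E, H, J; H→BG adds B, G → {A, B, E, G, H, J, K, L}.
{B, E, L}⁺: BEL→GJK adds G, J, K; EJ→AK adds A; AKL→EHJ adds H → {A, B, E, G, H, J, K, L}.
{E, H, L}⁺: H→BG adds B, G; BH→A adds A; BEL→GJK adds J, K → {A, B, E, G, H, J, K, L}.
{E, J, L}⁺: EJ→AK adds A, K; AKL→EHJ adds H; H→BG adds B, G → {A, B, E, G, H, J, K, L}.
{H, K, L}⁺: H→BG adds B, G; BH→A adds A; ABK→GJ adds J; AKL→EHJ adds E → {A, B, E, G, H, J, K, L}.
Any other superkey contains one of these as a subset, so there are no further candidate keys.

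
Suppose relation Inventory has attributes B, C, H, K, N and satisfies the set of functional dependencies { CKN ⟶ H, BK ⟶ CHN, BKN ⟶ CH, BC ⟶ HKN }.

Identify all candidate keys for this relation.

BC; BK

Attribute B never appears on the right-hand side of any dependency, so B must belong to every candidate key.
{B}⁺ = {B}, which is not all of the schema, so we must add further attributes.
{B, C}⁺: BC→HKN adds H, K, N → {B, C, H, K, N}. Minimal: {C}⁺ = {C}; {B}⁺ = {B} — none reach the full schema.
{B, K}⁺: BK→CHN adds C, H, N → {B, C, H, K, N}. Minimal: {K}⁺ = {K}; {B}⁺ = {B} — none reach the full schema.
Any other superkey contains one of these as a subset, so there are no further candidate keys.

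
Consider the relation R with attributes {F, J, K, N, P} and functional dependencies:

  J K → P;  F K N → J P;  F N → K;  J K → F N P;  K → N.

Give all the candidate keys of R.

{F, K}⁺: K→N adds N; FKN→JP adds J, P → {F, J, K, N, P}. Minimal: {K}⁺ = {K, N}; {F}⁺ = {F} — none reach the full schema.
{F, N}⁺: FN→K adds K; FKN→JP adds J, P → {F, J, K, N, P}. Minimal: {N}⁺ = {N}; {F}⁺ = {F} — none reach the full schema.
{J, K}⁺: JK→P adds P; JK→FNP adds F, N → {F, J, K, N, P}. Minimal: {K}⁺ = {K, N}; {J}⁺ = {J} — none reach the full schema.
Any other superkey contains one of these as a subset, so there are no further candidate keys.

(F, K), (F, N), (J, K)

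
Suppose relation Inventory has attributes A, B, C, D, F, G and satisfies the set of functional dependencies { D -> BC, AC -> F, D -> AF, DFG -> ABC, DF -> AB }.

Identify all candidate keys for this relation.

Attributes D, G never appear on any right-hand side, so every candidate key must contain {D, G}.
{D, G}⁺ = {A, B, C, D, F, G}, which is all of the schema, so {D, G} is the only candidate key.

(D, G)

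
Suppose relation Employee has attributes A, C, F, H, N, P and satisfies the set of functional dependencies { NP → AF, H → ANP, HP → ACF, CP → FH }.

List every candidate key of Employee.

{H}, {C, P}

{H}⁺: H→ANP adds A, N, P; HP→ACF adds C, F → {A, C, F, H, N, P}.
{C, P}⁺: CP→FH adds F, H; H→ANP adds A, N → {A, C, F, H, N, P}. Minimal: {P}⁺ = {P}; {C}⁺ = {C} — none reach the full schema.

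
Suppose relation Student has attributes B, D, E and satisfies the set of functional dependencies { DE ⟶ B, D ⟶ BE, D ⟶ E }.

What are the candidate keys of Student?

Attribute D never appears on the right-hand side of any dependency, so D must belong to every candidate key.
{D}⁺ = {B, D, E}, which is all of the schema, so {D} is the only candidate key.

D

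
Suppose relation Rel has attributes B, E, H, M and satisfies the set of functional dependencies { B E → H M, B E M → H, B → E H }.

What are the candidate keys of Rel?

Attribute B never appears on the right-hand side of any dependency, so B must belong to every candidate key.
{B}⁺ = {B, E, H, M}, which is all of the schema, so {B} is the only candidate key.

{B}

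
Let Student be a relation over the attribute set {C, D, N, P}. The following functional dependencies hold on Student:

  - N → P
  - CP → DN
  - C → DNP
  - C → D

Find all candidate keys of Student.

{C}

{C}⁺: C→DNP adds D, N, P → {C, D, N, P}.
No other minimal superkey exists.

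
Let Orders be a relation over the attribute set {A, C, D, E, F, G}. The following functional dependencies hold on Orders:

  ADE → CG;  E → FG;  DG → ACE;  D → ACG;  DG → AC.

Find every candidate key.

{D}

Attribute D never appears on the right-hand side of any dependency, so D must belong to every candidate key.
{D}⁺ = {A, C, D, E, F, G}, which is all of the schema, so {D} is the only candidate key.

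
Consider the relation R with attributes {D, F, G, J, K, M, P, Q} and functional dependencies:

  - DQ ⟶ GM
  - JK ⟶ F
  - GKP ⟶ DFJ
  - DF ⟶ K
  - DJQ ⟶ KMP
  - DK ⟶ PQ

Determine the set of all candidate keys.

{D, F}⁺: DF→K adds K; DK→PQ adds P, Q; DQ→GM adds G, M; GKP→DFJ adds J → {D, F, G, J, K, M, P, Q}. Minimal: {F}⁺ = {F}; {D}⁺ = {D} — none reach the full schema.
{D, K}⁺: DK→PQ adds P, Q; DQ→GM adds G, M; GKP→DFJ adds F, J → {D, F, G, J, K, M, P, Q}. Minimal: {K}⁺ = {K}; {D}⁺ = {D} — none reach the full schema.
{D, J, Q}⁺: DQ→GM adds G, M; DJQ→KMP adds K, P; JK→F adds F → {D, F, G, J, K, M, P, Q}. Minimal: {J, Q}⁺ = {J, Q}; {D, Q}⁺ = {D, G, M, Q}; {D, J}⁺ = {D, J} — none reach the full schema.
{G, K, P}⁺: GKP→DFJ adds D, F, J; DK→PQ adds Q; DQ→GM adds M → {D, F, G, J, K, M, P, Q}. Minimal: {K, P}⁺ = {K, P}; {G, P}⁺ = {G, P}; {G, K}⁺ = {G, K} — none reach the full schema.
Any other superkey contains one of these as a subset, so there are no further candidate keys.

DF; DK; DJQ; GKP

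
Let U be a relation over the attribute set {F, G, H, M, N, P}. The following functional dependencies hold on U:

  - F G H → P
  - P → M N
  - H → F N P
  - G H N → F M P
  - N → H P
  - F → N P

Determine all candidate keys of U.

Attribute G never appears on the right-hand side of any dependency, so G must belong to every candidate key.
{G}⁺ = {G}, which is not all of the schema, so we must add further attributes.
{F, G}⁺: F→NP adds N, P; P→MN adds M; N→HP adds H → {F, G, H, M, N, P}. Minimal: {G}⁺ = {G}; {F}⁺ = {F, H, M, N, P} — none reach the full schema.
{G, H}⁺: H→FNP adds F, N, P; GHN→FMP adds M → {F, G, H, M, N, P}. Minimal: {H}⁺ = {F, H, M, N, P}; {G}⁺ = {G} — none reach the full schema.
{G, N}⁺: N→HP adds H, P; P→MN adds M; H→FNP adds F → {F, G, H, M, N, P}. Minimal: {N}⁺ = {F, H, M, N, P}; {G}⁺ = {G} — none reach the full schema.
{G, P}⁺: P→MN adds M, N; N→HP adds H; H→FNP adds F → {F, G, H, M, N, P}. Minimal: {P}⁺ = {F, H, M, N, P}; {G}⁺ = {G} — none reach the full schema.

FG, GH, GN, GP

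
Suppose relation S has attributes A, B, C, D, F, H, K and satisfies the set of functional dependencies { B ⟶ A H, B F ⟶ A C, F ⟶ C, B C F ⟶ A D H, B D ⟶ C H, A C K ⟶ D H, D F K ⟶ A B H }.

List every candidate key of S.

AFK, BFK, DFK

{A, F, K}⁺: F→C adds C; ACK→DH adds D, H; DFK→ABH adds B → {A, B, C, D, F, H, K}. Minimal: {F, K}⁺ = {C, F, K}; {A, K}⁺ = {A, K}; {A, F}⁺ = {A, C, F} — none reach the full schema.
{B, F, K}⁺: B→AH adds A, H; BF→AC adds C; BCF→ADH adds D → {A, B, C, D, F, H, K}. Minimal: {F, K}⁺ = {C, F, K}; {B, K}⁺ = {A, B, H, K}; {B, F}⁺ = {A, B, C, D, F, H} — none reach the full schema.
{D, F, K}⁺: F→C adds C; DFK→ABH adds A, B, H → {A, B, C, D, F, H, K}. Minimal: {F, K}⁺ = {C, F, K}; {D, K}⁺ = {D, K}; {D, F}⁺ = {C, D, F} — none reach the full schema.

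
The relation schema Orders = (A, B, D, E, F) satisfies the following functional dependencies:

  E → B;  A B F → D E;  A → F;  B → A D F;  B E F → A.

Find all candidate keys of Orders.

{B}, {E}

{B}⁺: B→ADF adds A, D, F; ABF→DE adds E → {A, B, D, E, F}.
{E}⁺: E→B adds B; B→ADF adds A, D, F → {A, B, D, E, F}.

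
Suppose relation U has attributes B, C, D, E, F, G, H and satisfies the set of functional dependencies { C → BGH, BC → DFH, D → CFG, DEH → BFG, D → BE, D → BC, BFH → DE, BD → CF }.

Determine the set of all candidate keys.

{C}⁺: C→BGH adds B, G, H; BC→DFH adds D, F; D→BE adds E → {B, C, D, E, F, G, H}.
{D}⁺: D→CFG adds C, F, G; D→BE adds B, E; C→BGH adds H → {B, C, D, E, F, G, H}.
{B, F, H}⁺: BFH→DE adds D, E; BD→CF adds C; C→BGH adds G → {B, C, D, E, F, G, H}.
Any other superkey contains one of these as a subset, so there are no further candidate keys.

{C}; {D}; {B, F, H}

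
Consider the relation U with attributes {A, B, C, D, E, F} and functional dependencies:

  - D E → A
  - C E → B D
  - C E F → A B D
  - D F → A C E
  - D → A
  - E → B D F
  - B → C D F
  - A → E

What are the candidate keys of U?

{A}⁺: A→E adds E; E→BDF adds B, D, F; B→CDF adds C → {A, B, C, D, E, F}.
{B}⁺: B→CDF adds C, D, F; DF→ACE adds A, E → {A, B, C, D, E, F}.
{D}⁺: D→A adds A; A→E adds E; E→BDF adds B, F; B→CDF adds C → {A, B, C, D, E, F}.
{E}⁺: E→BDF adds B, D, F; B→CDF adds C; DE→A adds A → {A, B, C, D, E, F}.

{A}; {B}; {D}; {E}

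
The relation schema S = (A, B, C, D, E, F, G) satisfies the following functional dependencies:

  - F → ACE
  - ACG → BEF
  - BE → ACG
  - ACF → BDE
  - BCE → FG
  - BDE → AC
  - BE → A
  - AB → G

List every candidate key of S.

{F}⁺: F→ACE adds A, C, E; ACF→BDE adds B, D; BCE→FG adds G → {A, B, C, D, E, F, G}.
{B, E}⁺: BE→ACG adds A, C, G; BCE→FG adds F; ACF→BDE adds D → {A, B, C, D, E, F, G}. Minimal: {E}⁺ = {E}; {B}⁺ = {B} — none reach the full schema.
{A, B, C}⁺: AB→G adds G; ACG→BEF adds E, F; ACF→BDE adds D → {A, B, C, D, E, F, G}. Minimal: {B, C}⁺ = {B, C}; {A, C}⁺ = {A, C}; {A, B}⁺ = {A, B, G} — none reach the full schema.
{A, C, G}⁺: ACG→BEF adds B, E, F; ACF→BDE adds D → {A, B, C, D, E, F, G}. Minimal: {C, G}⁺ = {C, G}; {A, G}⁺ = {A, G}; {A, C}⁺ = {A, C} — none reach the full schema.

(F), (B, E), (A, B, C), (A, C, G)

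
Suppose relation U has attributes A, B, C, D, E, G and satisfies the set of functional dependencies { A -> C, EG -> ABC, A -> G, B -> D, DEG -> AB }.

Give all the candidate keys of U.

Attribute E never appears on the right-hand side of any dependency, so E must belong to every candidate key.
{E}⁺ = {E}, which is not all of the schema, so we must add further attributes.
{A, E}⁺: A→C adds C; A→G adds G; EG→ABC adds B; B→D adds D → {A, B, C, D, E, G}.
{E, G}⁺: EG→ABC adds A, B, C; B→D adds D → {A, B, C, D, E, G}.
Any other superkey contains one of these as a subset, so there are no further candidate keys.

{A, E}, {E, G}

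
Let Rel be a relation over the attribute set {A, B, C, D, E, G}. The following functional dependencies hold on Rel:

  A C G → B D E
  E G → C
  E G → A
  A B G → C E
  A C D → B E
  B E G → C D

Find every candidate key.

Attribute G never appears on the right-hand side of any dependency, so G must belong to every candidate key.
{G}⁺ = {G}, which is not all of the schema, so we must add further attributes.
{E, G}⁺: EG→C adds C; EG→A adds A; ACG→BDE adds B, D → {A, B, C, D, E, G}. Minimal: {G}⁺ = {G}; {E}⁺ = {E} — none reach the full schema.
{A, B, G}⁺: ABG→CE adds C, E; BEG→CD adds D → {A, B, C, D, E, G}. Minimal: {B, G}⁺ = {B, G}; {A, G}⁺ = {A, G}; {A, B}⁺ = {A, B} — none reach the full schema.
{A, C, G}⁺: ACG→BDE adds B, D, E → {A, B, C, D, E, G}. Minimal: {C, G}⁺ = {C, G}; {A, G}⁺ = {A, G}; {A, C}⁺ = {A, C} — none reach the full schema.

(E, G), (A, B, G), (A, C, G)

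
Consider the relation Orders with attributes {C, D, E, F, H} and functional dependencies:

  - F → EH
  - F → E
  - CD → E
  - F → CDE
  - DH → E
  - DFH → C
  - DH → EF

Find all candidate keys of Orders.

{F}⁺: F→EH adds E, H; F→CDE adds C, D → {C, D, E, F, H}.
{D, H}⁺: DH→E adds E; DH→EF adds F; F→CDE adds C → {C, D, E, F, H}.
Any other superkey contains one of these as a subset, so there are no further candidate keys.

F, DH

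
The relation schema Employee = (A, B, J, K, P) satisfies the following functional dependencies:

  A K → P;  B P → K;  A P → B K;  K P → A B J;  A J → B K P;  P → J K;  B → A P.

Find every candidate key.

{B}⁺: B→AP adds A, P; BP→K adds K; KP→ABJ adds J → {A, B, J, K, P}.
{P}⁺: P→JK adds J, K; KP→ABJ adds A, B → {A, B, J, K, P}.
{A, J}⁺: AJ→BKP adds B, K, P → {A, B, J, K, P}. Minimal: {J}⁺ = {J}; {A}⁺ = {A} — none reach the full schema.
{A, K}⁺: AK→P adds P; AP→BK adds B; KP→ABJ adds J → {A, B, J, K, P}. Minimal: {K}⁺ = {K}; {A}⁺ = {A} — none reach the full schema.

{B}, {P}, {A, J}, {A, K}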